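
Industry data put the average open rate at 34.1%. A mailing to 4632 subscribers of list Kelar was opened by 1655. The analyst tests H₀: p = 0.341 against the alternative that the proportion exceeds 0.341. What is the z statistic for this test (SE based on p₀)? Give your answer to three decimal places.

p̂ = 1655/4632 = 0.357297.
SE = √(p₀(1−p₀)/n) = √(0.22472/4632) = 0.006965.
z = (0.357297 − 0.341)/0.006965 = 0.016297/0.006965 = 2.340.

z = 2.340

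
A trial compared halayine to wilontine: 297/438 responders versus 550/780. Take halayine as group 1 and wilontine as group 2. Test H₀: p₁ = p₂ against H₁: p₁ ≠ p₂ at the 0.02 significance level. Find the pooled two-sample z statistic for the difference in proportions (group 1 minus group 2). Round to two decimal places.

z = -0.98

p̂₁ = 297/438 ≈ 0.6781, p̂₂ = 550/780 ≈ 0.7051.
Pooled p̂ = (297+550)/(438+780) = 847/1218 = 0.6954.
SE = √(p̂(1−p̂)(1/n₁+1/n₂)) = √(0.6954·0.3046·0.00356516) = √(0.000755164) = 0.0275.
z = (0.6781 − 0.7051)/0.0275 = -0.0270/0.0275 = -0.98.
p-value = 2·P(Z > 0.984) ≈ 0.3250; since p > α = 0.02, fail to reject H₀.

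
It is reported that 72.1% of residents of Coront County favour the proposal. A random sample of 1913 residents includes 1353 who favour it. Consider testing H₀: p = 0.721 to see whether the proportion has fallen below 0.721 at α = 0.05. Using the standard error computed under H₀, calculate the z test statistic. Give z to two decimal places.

p̂ = 1353/1913 ≈ 0.70727.
Under H₀, SE = √(0.721·0.279/1913) = √(0.000105154) = 0.01025.
z = (0.70727 − 0.721)/0.01025 = -0.01373/0.01025 = -1.34.
p-value = P(Z < -1.339) ≈ 0.0902. With α = 0.05, fail to reject H₀.

z = -1.34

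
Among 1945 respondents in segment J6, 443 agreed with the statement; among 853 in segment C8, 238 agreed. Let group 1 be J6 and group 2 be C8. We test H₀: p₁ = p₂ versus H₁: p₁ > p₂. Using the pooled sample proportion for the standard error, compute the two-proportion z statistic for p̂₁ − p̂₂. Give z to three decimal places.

p̂₁ = 443/1945 ≈ 0.227763, p̂₂ = 238/853 ≈ 0.279015.
Pooled p̂ = (443+238)/(1945+853) = 681/2798 = 0.243388.
SE = √(p̂(1−p̂)(1/n₁+1/n₂)) = √(0.243388·0.756612·0.00168647) = √(0.000310564) = 0.017623.
z = (0.227763 − 0.279015)/0.017623 = -0.051252/0.017623 = -2.908.
p-value = P(Z > -2.908) ≈ 0.9982.

z = -2.908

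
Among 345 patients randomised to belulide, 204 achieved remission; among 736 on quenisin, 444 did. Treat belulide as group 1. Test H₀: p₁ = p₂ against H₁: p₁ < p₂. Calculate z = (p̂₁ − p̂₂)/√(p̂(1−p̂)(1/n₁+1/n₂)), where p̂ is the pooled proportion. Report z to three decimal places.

z = -0.374

p̂₁ = 204/345 = 0.59130, p̂₂ = 444/736 = 0.60326.
Pooled p̂ = (204+444)/(345+736) = 648/1081 = 0.59944.
SE = √(p̂(1−p̂)(1/n₁+1/n₂)) = √(0.59944·0.40056·0.00425725) = √(0.00102221) = 0.03197.
z = (0.59130 − 0.60326)/0.03197 = -0.01196/0.03197 = -0.374.
p-value = P(Z < -0.374) ≈ 0.3542.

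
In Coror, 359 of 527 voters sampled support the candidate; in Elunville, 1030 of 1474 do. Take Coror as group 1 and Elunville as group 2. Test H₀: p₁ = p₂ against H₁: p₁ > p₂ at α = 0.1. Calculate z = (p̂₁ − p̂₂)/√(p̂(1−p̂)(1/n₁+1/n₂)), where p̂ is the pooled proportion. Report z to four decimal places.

z = -0.7511

p̂₁ = 359/527 ≈ 0.681214, p̂₂ = 1030/1474 ≈ 0.698779.
Pooled p̂ = (359+1030)/(527+1474) = 1389/2001 = 0.694153.
SE = √(0.212305 × 0.00257596) = 0.023386.
z = (0.681214 − 0.698779)/0.023386 = -0.017565/0.023386 = -0.7511.
p-value = P(Z > -0.751) ≈ 0.7737, so at α = 0.1 we fail to reject H₀.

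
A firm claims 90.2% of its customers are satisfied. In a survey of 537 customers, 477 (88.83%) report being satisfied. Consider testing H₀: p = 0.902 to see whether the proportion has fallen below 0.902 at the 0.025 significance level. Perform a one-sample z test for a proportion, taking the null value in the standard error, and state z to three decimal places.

z = -1.070

p̂ = 477/537 = 0.88827.
Standard error under H₀: √(0.902×0.098/537) = 0.01283.
z = (0.88827 − 0.902)/0.01283 = -0.01373/0.01283 = -1.070.
p-value = P(Z < -1.070) ≈ 0.1422; since p > α = 0.025, fail to reject H₀.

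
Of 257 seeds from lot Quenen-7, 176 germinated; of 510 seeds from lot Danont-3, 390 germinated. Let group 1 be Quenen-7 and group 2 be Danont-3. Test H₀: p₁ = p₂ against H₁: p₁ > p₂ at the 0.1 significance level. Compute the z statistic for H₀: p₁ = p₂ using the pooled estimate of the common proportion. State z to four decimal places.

p̂₁ = 176/257 = 0.684825, p̂₂ = 390/510 = 0.764706.
Pooled p̂ = (176+390)/(257+510) = 566/767 = 0.737940.
SE = √(p̂(1−p̂)(1/n₁+1/n₂)) = √(0.737940·0.262060·0.00585183) = √(0.00113165) = 0.033640.
z = (0.684825 − 0.764706)/0.033640 = -0.079881/0.033640 = -2.3746.
p-value = P(Z > -2.375) ≈ 0.9912, so at α = 0.1 we fail to reject H₀.

z = -2.3746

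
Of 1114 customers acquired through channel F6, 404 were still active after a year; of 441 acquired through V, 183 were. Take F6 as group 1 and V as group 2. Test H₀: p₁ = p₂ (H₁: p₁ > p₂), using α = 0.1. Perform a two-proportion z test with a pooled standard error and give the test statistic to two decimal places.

p̂₁ = 404/1114 ≈ 0.3627, p̂₂ = 183/441 ≈ 0.4150.
Pooled p̂ = (404+183)/(1114+441) = 587/1555 = 0.3775.
SE = √(p̂(1−p̂)(1/n₁+1/n₂)) = √(0.3775·0.6225·0.00316524) = √(0.000743805) = 0.0273.
z = (0.3627 − 0.4150)/0.0273 = -0.0523/0.0273 = -1.92.
p-value = P(Z > -1.918) ≈ 0.9724, so at α = 0.1 we fail to reject H₀.

z = -1.92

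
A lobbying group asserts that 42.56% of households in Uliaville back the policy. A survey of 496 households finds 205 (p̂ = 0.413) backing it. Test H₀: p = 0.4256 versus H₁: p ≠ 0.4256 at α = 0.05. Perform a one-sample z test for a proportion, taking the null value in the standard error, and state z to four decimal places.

z = -0.5537

p̂ = 205/496 = 0.4133065.
SE = √(p₀(1−p₀)/n) = √(0.24446/496) = 0.0222007.
z = (0.4133065 − 0.4256)/0.0222007 = -0.0122935/0.0222007 = -0.5537.
Two-sided p-value ≈ 2·Φ(−0.554) = 0.5798; since p > α = 0.05, fail to reject H₀.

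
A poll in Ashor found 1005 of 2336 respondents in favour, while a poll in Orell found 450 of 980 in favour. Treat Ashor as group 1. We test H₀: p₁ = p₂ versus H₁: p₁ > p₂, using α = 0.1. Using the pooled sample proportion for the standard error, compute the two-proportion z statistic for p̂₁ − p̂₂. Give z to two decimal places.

z = -1.53

p̂₁ = 1005/2336 ≈ 0.4302, p̂₂ = 450/980 ≈ 0.4592.
Pooled p̂ = (1005+450)/(2336+980) = 1455/3316 = 0.4388.
SE = √(0.246252 × 0.00144849) = 0.0189.
z = (0.4302 − 0.4592)/0.0189 = -0.0290/0.0189 = -1.53.
p-value = P(Z > -1.533) ≈ 0.9374; since p > α = 0.1, fail to reject H₀.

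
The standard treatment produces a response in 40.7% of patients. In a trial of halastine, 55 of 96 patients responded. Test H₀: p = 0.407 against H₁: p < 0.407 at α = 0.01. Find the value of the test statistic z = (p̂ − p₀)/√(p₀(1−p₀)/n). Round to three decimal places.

p̂ = 55/96 ≈ 0.57292.
SE = √(p₀(1−p₀)/n) = √(0.24135/96) = 0.05014.
z = (0.57292 − 0.407)/0.05014 = 0.16592/0.05014 = 3.309.
p-value = P(Z < 3.309) ≈ 0.9995. With α = 0.01, fail to reject H₀.

z = 3.309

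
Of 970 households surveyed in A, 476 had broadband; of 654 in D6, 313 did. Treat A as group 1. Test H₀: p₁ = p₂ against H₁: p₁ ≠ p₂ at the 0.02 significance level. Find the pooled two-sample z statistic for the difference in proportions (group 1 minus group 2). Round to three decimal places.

p̂₁ = 476/970 ≈ 0.49072, p̂₂ = 313/654 ≈ 0.47859.
Pooled p̂ = (476+313)/(970+654) = 789/1624 = 0.48584.
SE = √(p̂(1−p̂)(1/n₁+1/n₂)) = √(0.48584·0.51416·0.00255998) = √(0.000639481) = 0.02529.
z = (0.49072 − 0.47859)/0.02529 = 0.01213/0.02529 = 0.480.
p-value = 2·P(Z > 0.480) ≈ 0.6315; since p > α = 0.02, fail to reject H₀.

z = 0.480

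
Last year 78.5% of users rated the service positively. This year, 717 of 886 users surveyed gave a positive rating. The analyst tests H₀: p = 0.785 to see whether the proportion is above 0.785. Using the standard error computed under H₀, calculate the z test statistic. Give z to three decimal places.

p̂ = 717/886 ≈ 0.809255.
SE = √(p₀(1−p₀)/n) = √(0.16877/886) = 0.013802.
z = (0.809255 − 0.785)/0.013802 = 0.024255/0.013802 = 1.757.

z = 1.757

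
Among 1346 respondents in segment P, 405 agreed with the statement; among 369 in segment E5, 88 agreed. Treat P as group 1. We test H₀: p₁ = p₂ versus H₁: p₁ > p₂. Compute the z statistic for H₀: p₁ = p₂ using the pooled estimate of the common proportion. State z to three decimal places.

z = 2.347

p̂₁ = 405/1346 ≈ 0.30089, p̂₂ = 88/369 ≈ 0.23848.
Pooled p̂ = (405+88)/(1346+369) = 493/1715 = 0.28746.
SE = √(0.204828 × 0.00345297) = 0.02659.
z = (0.30089 − 0.23848)/0.02659 = 0.06241/0.02659 = 2.347.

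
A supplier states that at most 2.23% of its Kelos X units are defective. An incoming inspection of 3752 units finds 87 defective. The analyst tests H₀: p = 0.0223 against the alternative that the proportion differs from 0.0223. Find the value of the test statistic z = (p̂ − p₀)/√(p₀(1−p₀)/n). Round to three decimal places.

z = 0.368

p̂ = 87/3752 = 0.023188.
Under H₀, SE = √(0.0223·0.9777/3752) = √(5.81096e-06) = 0.002411.
z = (0.023188 − 0.0223)/0.002411 = 0.000888/0.002411 = 0.368.
p-value = 2·P(Z > 0.368) ≈ 0.7127.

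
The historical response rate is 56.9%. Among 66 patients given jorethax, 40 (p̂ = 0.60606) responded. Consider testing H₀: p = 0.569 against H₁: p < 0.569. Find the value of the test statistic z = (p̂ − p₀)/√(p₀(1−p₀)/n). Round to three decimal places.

p̂ = 40/66 ≈ 0.60606.
SE = √(p₀(1−p₀)/n) = √(0.24524/66) = 0.06096.
z = (0.60606 − 0.569)/0.06096 = 0.03706/0.06096 = 0.608.
p-value = P(Z < 0.608) ≈ 0.7284.

z = 0.608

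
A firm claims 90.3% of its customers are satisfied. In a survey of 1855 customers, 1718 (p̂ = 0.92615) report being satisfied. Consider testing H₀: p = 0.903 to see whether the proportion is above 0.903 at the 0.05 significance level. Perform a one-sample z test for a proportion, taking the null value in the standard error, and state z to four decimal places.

z = 3.3683

p̂ = 1718/1855 ≈ 0.9261456.
Under H₀, SE = √(0.903·0.097/1855) = √(4.72189e-05) = 0.0068716.
z = (0.9261456 − 0.903)/0.0068716 = 0.0231456/0.0068716 = 3.3683.
p-value = P(Z > 3.368) ≈ 0.0004. With α = 0.05, reject H₀.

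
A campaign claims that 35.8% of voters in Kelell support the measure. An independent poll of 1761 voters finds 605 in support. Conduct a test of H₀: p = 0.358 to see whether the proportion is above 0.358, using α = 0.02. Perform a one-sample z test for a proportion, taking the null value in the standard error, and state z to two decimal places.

p̂ = 605/1761 ≈ 0.3436.
Under H₀, SE = √(0.358·0.642/1761) = √(0.000130514) = 0.0114.
z = (0.3436 − 0.358)/0.0114 = -0.0144/0.0114 = -1.26.
p-value = P(Z > -1.264) ≈ 0.8970; since p > α = 0.02, fail to reject H₀.

z = -1.26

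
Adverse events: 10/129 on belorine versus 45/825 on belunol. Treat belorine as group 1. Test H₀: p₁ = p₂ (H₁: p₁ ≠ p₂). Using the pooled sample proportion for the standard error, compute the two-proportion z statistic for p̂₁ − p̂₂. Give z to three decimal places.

p̂₁ = 10/129 ≈ 0.07752, p̂₂ = 45/825 ≈ 0.05455.
Pooled p̂ = (10+45)/(129+825) = 55/954 = 0.05765.
SE = √(0.0543282 × 0.00896406) = 0.02207.
z = (0.07752 − 0.05455)/0.02207 = 0.02297/0.02207 = 1.041.

z = 1.041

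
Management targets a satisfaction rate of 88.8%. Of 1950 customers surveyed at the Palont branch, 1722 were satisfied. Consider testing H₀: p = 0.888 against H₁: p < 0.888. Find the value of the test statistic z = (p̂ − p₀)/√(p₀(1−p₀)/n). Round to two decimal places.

z = -0.69

p̂ = 1722/1950 ≈ 0.8831.
Standard error under H₀: √(0.888×0.112/1950) = 0.0071.
z = (0.8831 − 0.888)/0.0071 = -0.0049/0.0071 = -0.69.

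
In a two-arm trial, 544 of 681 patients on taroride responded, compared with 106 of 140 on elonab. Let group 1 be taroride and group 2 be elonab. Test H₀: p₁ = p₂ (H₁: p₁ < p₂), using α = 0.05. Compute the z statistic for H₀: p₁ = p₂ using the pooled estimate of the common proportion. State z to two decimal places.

p̂₁ = 544/681 = 0.7988, p̂₂ = 106/140 = 0.7571.
Pooled p̂ = (544+106)/(681+140) = 650/821 = 0.7917.
SE = √(0.164901 × 0.00861129) = 0.0377.
z = (0.7988 − 0.7571)/0.0377 = 0.0417/0.0377 = 1.11.
p-value = P(Z < 1.106) ≈ 0.8657. With α = 0.05, fail to reject H₀.

z = 1.11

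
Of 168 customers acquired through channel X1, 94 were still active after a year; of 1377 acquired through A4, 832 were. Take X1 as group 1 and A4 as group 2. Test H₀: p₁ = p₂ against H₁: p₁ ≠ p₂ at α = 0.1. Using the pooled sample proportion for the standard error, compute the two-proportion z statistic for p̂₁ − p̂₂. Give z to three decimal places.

z = -1.116

p̂₁ = 94/168 ≈ 0.55952, p̂₂ = 832/1377 ≈ 0.60421.
Pooled p̂ = (94+832)/(168+1377) = 926/1545 = 0.59935.
SE = √(0.240129 × 0.0066786) = 0.04005.
z = (0.55952 − 0.60421)/0.04005 = -0.04469/0.04005 = -1.116.
p-value = 2·P(Z > 1.116) ≈ 0.2645. With α = 0.1, fail to reject H₀.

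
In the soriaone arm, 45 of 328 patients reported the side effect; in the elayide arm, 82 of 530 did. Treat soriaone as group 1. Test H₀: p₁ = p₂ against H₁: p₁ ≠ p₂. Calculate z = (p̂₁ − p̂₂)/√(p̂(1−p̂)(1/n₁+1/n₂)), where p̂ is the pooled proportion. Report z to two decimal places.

z = -0.70

p̂₁ = 45/328 ≈ 0.1372, p̂₂ = 82/530 ≈ 0.1547.
Pooled p̂ = (45+82)/(328+530) = 127/858 = 0.1480.
SE = √(p̂(1−p̂)(1/n₁+1/n₂)) = √(0.1480·0.8520·0.00493557) = √(0.000622421) = 0.0249.
z = (0.1372 − 0.1547)/0.0249 = -0.0175/0.0249 = -0.70.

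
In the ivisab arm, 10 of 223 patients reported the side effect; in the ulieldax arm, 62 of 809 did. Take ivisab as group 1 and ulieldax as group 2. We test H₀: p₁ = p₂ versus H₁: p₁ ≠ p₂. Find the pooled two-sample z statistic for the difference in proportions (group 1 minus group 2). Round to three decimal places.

p̂₁ = 10/223 = 0.04484, p̂₂ = 62/809 = 0.07664.
Pooled p̂ = (10+62)/(223+809) = 72/1032 = 0.06977.
SE = √(p̂(1−p̂)(1/n₁+1/n₂)) = √(0.06977·0.93023·0.0057204) = √(0.000371254) = 0.01927.
z = (0.04484 − 0.07664)/0.01927 = -0.03180/0.01927 = -1.650.
p-value = 2·P(Z > 1.650) ≈ 0.0989.

z = -1.650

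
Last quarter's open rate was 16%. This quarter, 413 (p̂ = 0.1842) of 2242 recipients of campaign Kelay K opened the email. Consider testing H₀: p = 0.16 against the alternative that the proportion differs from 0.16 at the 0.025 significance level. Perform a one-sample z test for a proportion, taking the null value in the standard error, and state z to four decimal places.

z = 3.1270

p̂ = 413/2242 = 0.1842105.
Under H₀, SE = √(0.16·0.84/2242) = √(5.99465e-05) = 0.0077425.
z = (0.1842105 − 0.16)/0.0077425 = 0.0242105/0.0077425 = 3.1270.
Two-sided p-value ≈ 2·Φ(−3.127) = 0.0018. With α = 0.025, reject H₀.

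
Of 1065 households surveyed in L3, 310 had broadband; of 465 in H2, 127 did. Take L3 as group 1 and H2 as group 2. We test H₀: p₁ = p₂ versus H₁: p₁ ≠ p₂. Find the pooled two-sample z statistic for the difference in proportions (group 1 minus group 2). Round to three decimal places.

p̂₁ = 310/1065 = 0.29108, p̂₂ = 127/465 = 0.27312.
Pooled p̂ = (310+127)/(1065+465) = 437/1530 = 0.28562.
SE = √(0.204042 × 0.0030895) = 0.02511.
z = (0.29108 − 0.27312)/0.02511 = 0.01796/0.02511 = 0.715.
p-value = 2·P(Z > 0.715) ≈ 0.4744.

z = 0.715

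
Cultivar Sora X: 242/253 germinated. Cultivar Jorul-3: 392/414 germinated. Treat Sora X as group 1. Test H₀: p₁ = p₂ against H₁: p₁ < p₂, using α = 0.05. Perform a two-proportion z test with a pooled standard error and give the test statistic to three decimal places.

z = 0.558

p̂₁ = 242/253 ≈ 0.95652, p̂₂ = 392/414 ≈ 0.94686.
Pooled p̂ = (242+392)/(253+414) = 634/667 = 0.95052.
SE = √(0.0470275 × 0.00636803) = 0.01731.
z = (0.95652 − 0.94686)/0.01731 = 0.00966/0.01731 = 0.558.
p-value = P(Z < 0.558) ≈ 0.7117; since p > α = 0.05, fail to reject H₀.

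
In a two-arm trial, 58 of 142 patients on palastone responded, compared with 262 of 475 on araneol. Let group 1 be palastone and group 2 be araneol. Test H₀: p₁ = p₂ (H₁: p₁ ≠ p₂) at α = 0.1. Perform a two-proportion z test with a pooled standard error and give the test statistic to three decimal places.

p̂₁ = 58/142 = 0.40845, p̂₂ = 262/475 = 0.55158.
Pooled p̂ = (58+262)/(142+475) = 320/617 = 0.51864.
SE = √(0.249653 × 0.00914752) = 0.04779.
z = (0.40845 − 0.55158)/0.04779 = -0.14313/0.04779 = -2.995.
Two-sided p-value ≈ 2·Φ(−2.995) = 0.0027, so at α = 0.1 we reject H₀.

z = -2.995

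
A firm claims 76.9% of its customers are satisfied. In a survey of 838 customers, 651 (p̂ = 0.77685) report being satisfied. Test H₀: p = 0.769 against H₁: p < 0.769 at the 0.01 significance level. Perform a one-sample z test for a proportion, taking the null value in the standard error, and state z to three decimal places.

p̂ = 651/838 ≈ 0.77685.
Under H₀, SE = √(0.769·0.231/838) = √(0.00021198) = 0.01456.
z = (0.77685 − 0.769)/0.01456 = 0.00785/0.01456 = 0.539.
p-value = P(Z < 0.539) ≈ 0.7051; since p > α = 0.01, fail to reject H₀.

z = 0.539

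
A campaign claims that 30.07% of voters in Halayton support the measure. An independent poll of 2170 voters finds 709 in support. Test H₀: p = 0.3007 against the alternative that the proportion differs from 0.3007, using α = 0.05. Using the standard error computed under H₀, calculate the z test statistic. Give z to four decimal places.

p̂ = 709/2170 ≈ 0.3267281.
Under H₀, SE = √(0.3007·0.6993/2170) = √(9.6903e-05) = 0.0098439.
z = (0.3267281 − 0.3007)/0.0098439 = 0.0260281/0.0098439 = 2.6441.
Two-sided p-value ≈ 2·Φ(−2.644) = 0.0082; since p < α = 0.05, reject H₀.

z = 2.6441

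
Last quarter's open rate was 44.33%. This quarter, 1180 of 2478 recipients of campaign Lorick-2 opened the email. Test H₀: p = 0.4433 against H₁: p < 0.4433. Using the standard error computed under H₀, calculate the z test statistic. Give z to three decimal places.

z = 3.296

p̂ = 1180/2478 = 0.47619.
Under H₀, SE = √(0.4433·0.5567/2478) = √(9.95904e-05) = 0.00998.
z = (0.47619 − 0.4433)/0.00998 = 0.03289/0.00998 = 3.296.
p-value = P(Z < 3.296) ≈ 0.9995.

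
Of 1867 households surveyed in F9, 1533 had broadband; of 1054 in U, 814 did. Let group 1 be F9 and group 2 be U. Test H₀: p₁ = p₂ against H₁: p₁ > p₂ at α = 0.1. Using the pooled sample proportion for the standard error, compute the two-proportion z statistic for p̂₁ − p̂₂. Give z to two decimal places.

z = 3.19

p̂₁ = 1533/1867 = 0.8211, p̂₂ = 814/1054 = 0.7723.
Pooled p̂ = (1533+814)/(1867+1054) = 2347/2921 = 0.8035.
SE = √(p̂(1−p̂)(1/n₁+1/n₂)) = √(0.8035·0.1965·0.00148439) = √(0.000234373) = 0.0153.
z = (0.8211 − 0.7723)/0.0153 = 0.0488/0.0153 = 3.19.
p-value = P(Z > 3.188) ≈ 0.0007; since p < α = 0.1, reject H₀.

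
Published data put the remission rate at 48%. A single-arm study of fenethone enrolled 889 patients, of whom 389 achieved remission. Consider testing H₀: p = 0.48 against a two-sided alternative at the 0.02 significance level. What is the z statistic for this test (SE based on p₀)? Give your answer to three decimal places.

p̂ = 389/889 = 0.43757.
Standard error under H₀: √(0.48×0.52/889) = 0.01676.
z = (0.43757 − 0.48)/0.01676 = -0.04243/0.01676 = -2.532.
p-value = 2·P(Z > 2.532) ≈ 0.0113. With α = 0.02, reject H₀.

z = -2.532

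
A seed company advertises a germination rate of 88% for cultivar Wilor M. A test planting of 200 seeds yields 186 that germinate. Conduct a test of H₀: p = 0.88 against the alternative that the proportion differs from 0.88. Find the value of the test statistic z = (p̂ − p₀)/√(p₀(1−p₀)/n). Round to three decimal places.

p̂ = 186/200 ≈ 0.93000.
SE = √(p₀(1−p₀)/n) = √(0.1056/200) = 0.02298.
z = (0.93000 − 0.88)/0.02298 = 0.05000/0.02298 = 2.176.

z = 2.176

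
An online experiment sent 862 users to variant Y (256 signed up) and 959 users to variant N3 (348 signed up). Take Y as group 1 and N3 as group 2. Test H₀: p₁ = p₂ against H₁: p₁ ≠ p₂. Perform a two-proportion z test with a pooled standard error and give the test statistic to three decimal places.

z = -2.982

p̂₁ = 256/862 ≈ 0.29698, p̂₂ = 348/959 ≈ 0.36288.
Pooled p̂ = (256+348)/(862+959) = 604/1821 = 0.33169.
SE = √(p̂(1−p̂)(1/n₁+1/n₂)) = √(0.33169·0.66831·0.00220285) = √(0.000488306) = 0.02210.
z = (0.29698 − 0.36288)/0.02210 = -0.06590/0.02210 = -2.982.
p-value = 2·P(Z > 2.982) ≈ 0.0029.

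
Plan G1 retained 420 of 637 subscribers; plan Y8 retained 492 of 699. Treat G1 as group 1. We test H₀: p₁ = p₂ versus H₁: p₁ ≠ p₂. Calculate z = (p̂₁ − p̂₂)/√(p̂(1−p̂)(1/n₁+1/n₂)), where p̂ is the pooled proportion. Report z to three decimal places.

p̂₁ = 420/637 ≈ 0.65934, p̂₂ = 492/699 ≈ 0.70386.
Pooled p̂ = (420+492)/(637+699) = 912/1336 = 0.68263.
SE = √(p̂(1−p̂)(1/n₁+1/n₂)) = √(0.68263·0.31737·0.00300047) = √(0.000650036) = 0.02550.
z = (0.65934 − 0.70386)/0.02550 = -0.04452/0.02550 = -1.746.
p-value = 2·P(Z > 1.746) ≈ 0.0808.

z = -1.746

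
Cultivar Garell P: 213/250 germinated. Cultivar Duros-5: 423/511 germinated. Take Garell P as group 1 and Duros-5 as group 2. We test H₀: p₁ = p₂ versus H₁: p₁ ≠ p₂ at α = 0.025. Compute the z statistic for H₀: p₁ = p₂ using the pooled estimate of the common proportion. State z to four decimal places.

z = 0.8467

p̂₁ = 213/250 = 0.852000, p̂₂ = 423/511 = 0.827789.
Pooled p̂ = (213+423)/(250+511) = 636/761 = 0.835742.
SE = √(0.137277 × 0.00595695) = 0.028596.
z = (0.852000 − 0.827789)/0.028596 = 0.024211/0.028596 = 0.8467.
Two-sided p-value ≈ 2·Φ(−0.847) = 0.3972; since p > α = 0.025, fail to reject H₀.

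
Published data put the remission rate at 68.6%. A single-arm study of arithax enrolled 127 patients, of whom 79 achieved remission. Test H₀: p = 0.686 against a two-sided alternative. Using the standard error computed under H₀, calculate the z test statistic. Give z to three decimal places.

z = -1.553

p̂ = 79/127 ≈ 0.62205.
Standard error under H₀: √(0.686×0.314/127) = 0.04118.
z = (0.62205 − 0.686)/0.04118 = -0.06395/0.04118 = -1.553.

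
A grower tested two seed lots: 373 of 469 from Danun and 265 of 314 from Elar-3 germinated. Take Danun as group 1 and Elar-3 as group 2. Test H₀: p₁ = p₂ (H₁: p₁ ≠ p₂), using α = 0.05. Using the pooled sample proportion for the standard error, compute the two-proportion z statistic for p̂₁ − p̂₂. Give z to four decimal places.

z = -1.7172

p̂₁ = 373/469 = 0.7953092, p̂₂ = 265/314 = 0.8439490.
Pooled p̂ = (373+265)/(469+314) = 638/783 = 0.8148148.
SE = √(0.150892 × 0.00531691) = 0.0283245.
z = (0.7953092 − 0.8439490)/0.0283245 = -0.0486398/0.0283245 = -1.7172.
p-value = 2·P(Z > 1.717) ≈ 0.0859; since p > α = 0.05, fail to reject H₀.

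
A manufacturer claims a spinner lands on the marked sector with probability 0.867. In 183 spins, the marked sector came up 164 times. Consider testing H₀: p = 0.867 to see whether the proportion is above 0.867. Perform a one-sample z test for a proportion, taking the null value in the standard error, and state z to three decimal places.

z = 1.162

p̂ = 164/183 ≈ 0.89617.
SE = √(p₀(1−p₀)/n) = √(0.11531/183) = 0.02510.
z = (0.89617 − 0.867)/0.02510 = 0.02917/0.02510 = 1.162.
p-value = P(Z > 1.162) ≈ 0.1226.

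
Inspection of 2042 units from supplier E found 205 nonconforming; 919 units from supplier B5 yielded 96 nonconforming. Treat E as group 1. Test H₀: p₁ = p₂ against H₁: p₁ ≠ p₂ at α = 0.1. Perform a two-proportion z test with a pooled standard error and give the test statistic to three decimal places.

p̂₁ = 205/2042 = 0.10039, p̂₂ = 96/919 = 0.10446.
Pooled p̂ = (205+96)/(2042+919) = 301/2961 = 0.10165.
SE = √(0.0913211 × 0.00157786) = 0.01200.
z = (0.10039 − 0.10446)/0.01200 = -0.00407/0.01200 = -0.339.
p-value = 2·P(Z > 0.339) ≈ 0.7346. With α = 0.1, fail to reject H₀.

z = -0.339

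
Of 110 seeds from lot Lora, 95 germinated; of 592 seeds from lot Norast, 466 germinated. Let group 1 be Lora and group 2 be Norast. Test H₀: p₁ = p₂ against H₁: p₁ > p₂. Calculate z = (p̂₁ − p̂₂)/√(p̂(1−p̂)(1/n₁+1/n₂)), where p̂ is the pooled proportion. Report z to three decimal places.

p̂₁ = 95/110 = 0.86364, p̂₂ = 466/592 = 0.78716.
Pooled p̂ = (95+466)/(110+592) = 561/702 = 0.79915.
SE = √(0.160512 × 0.0107801) = 0.04160.
z = (0.86364 − 0.78716)/0.04160 = 0.07648/0.04160 = 1.838.

z = 1.838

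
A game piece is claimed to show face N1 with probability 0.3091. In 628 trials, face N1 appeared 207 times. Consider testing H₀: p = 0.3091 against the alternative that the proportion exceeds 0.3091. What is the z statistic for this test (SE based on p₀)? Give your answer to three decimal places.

z = 1.113

p̂ = 207/628 ≈ 0.32962.
Under H₀, SE = √(0.3091·0.6909/628) = √(0.000340059) = 0.01844.
z = (0.32962 − 0.3091)/0.01844 = 0.02052/0.01844 = 1.113.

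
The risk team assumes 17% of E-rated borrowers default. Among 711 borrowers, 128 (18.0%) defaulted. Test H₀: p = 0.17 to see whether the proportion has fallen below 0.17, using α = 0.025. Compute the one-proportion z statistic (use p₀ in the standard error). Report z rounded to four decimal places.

p̂ = 128/711 = 0.180028.
Under H₀, SE = √(0.17·0.83/711) = √(0.000198453) = 0.014087.
z = (0.180028 − 0.17)/0.014087 = 0.010028/0.014087 = 0.7119.
p-value = P(Z < 0.712) ≈ 0.7617, so at α = 0.025 we fail to reject H₀.

z = 0.7119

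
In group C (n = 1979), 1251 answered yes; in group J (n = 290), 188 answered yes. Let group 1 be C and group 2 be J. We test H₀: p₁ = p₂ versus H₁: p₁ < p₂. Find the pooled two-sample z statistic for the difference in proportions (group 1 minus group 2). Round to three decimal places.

p̂₁ = 1251/1979 = 0.63214, p̂₂ = 188/290 = 0.64828.
Pooled p̂ = (1251+188)/(1979+290) = 1439/2269 = 0.63420.
SE = √(0.23199 × 0.00395358) = 0.03029.
z = (0.63214 − 0.64828)/0.03029 = -0.01614/0.03029 = -0.533.

z = -0.533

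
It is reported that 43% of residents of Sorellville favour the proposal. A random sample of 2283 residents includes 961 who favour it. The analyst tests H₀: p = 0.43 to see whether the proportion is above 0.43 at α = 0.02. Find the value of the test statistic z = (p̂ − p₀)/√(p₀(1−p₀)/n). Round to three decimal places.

p̂ = 961/2283 ≈ 0.42094.
Under H₀, SE = √(0.43·0.57/2283) = √(0.000107359) = 0.01036.
z = (0.42094 − 0.43)/0.01036 = -0.00906/0.01036 = -0.875.
p-value = P(Z > -0.875) ≈ 0.8091, so at α = 0.02 we fail to reject H₀.

z = -0.875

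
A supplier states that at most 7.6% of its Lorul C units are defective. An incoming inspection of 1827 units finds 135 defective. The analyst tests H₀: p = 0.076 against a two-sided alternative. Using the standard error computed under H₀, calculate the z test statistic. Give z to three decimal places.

z = -0.340

p̂ = 135/1827 = 0.07389.
Standard error under H₀: √(0.076×0.924/1827) = 0.00620.
z = (0.07389 − 0.076)/0.00620 = -0.00211/0.00620 = -0.340.
p-value = 2·P(Z > 0.340) ≈ 0.7338.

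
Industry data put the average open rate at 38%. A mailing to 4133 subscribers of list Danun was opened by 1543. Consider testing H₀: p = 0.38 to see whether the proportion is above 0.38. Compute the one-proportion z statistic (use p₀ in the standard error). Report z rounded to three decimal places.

p̂ = 1543/4133 ≈ 0.373337.
SE = √(p₀(1−p₀)/n) = √(0.2356/4133) = 0.007550.
z = (0.373337 − 0.38)/0.007550 = -0.006663/0.007550 = -0.883.
p-value = P(Z > -0.883) ≈ 0.8113.

z = -0.883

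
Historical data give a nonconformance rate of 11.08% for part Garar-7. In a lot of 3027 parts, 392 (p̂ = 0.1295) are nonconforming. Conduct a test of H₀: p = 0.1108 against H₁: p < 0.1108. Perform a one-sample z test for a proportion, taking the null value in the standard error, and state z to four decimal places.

p̂ = 392/3027 = 0.129501.
Standard error under H₀: √(0.1108×0.8892/3027) = 0.005705.
z = (0.129501 − 0.1108)/0.005705 = 0.018701/0.005705 = 3.2780.

z = 3.2780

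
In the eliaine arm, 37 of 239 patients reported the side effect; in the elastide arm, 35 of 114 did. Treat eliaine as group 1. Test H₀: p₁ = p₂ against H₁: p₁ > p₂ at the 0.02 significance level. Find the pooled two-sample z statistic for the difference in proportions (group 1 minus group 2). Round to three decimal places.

p̂₁ = 37/239 ≈ 0.15481, p̂₂ = 35/114 ≈ 0.30702.
Pooled p̂ = (37+35)/(239+114) = 72/353 = 0.20397.
SE = √(0.162364 × 0.012956) = 0.04586.
z = (0.15481 − 0.30702)/0.04586 = -0.15221/0.04586 = -3.319.
p-value = P(Z > -3.319) ≈ 0.9995. With α = 0.02, fail to reject H₀.

z = -3.319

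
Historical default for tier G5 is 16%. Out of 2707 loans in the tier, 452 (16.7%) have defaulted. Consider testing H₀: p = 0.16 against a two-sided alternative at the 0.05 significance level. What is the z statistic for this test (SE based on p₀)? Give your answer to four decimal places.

z = 0.9898

p̂ = 452/2707 = 0.1669745.
Under H₀, SE = √(0.16·0.84/2707) = √(4.96491e-05) = 0.0070462.
z = (0.1669745 − 0.16)/0.0070462 = 0.0069745/0.0070462 = 0.9898.
p-value = 2·P(Z > 0.990) ≈ 0.3223. With α = 0.05, fail to reject H₀.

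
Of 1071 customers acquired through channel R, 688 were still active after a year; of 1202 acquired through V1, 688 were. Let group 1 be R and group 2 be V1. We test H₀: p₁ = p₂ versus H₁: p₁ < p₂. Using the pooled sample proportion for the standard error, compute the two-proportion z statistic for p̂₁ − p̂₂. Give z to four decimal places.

p̂₁ = 688/1071 ≈ 0.6423903, p̂₂ = 688/1202 ≈ 0.5723794.
Pooled p̂ = (688+688)/(1071+1202) = 1376/2273 = 0.6053674.
SE = √(0.238898 × 0.00176565) = 0.0205380.
z = (0.6423903 − 0.5723794)/0.0205380 = 0.0700109/0.0205380 = 3.4088.
p-value = P(Z < 3.409) ≈ 0.9997.

z = 3.4088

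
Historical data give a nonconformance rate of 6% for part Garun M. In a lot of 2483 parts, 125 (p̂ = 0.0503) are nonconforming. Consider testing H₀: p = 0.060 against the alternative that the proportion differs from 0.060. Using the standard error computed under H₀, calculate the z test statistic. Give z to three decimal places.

p̂ = 125/2483 ≈ 0.050342.
SE = √(p₀(1−p₀)/n) = √(0.0564/2483) = 0.004766.
z = (0.050342 − 0.06)/0.004766 = -0.009658/0.004766 = -2.026.

z = -2.026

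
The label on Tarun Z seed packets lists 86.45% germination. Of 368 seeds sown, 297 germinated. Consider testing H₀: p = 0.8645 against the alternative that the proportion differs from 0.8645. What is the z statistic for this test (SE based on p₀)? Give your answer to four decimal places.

z = -3.2192

p̂ = 297/368 = 0.8070652.
SE = √(p₀(1−p₀)/n) = √(0.11714/368) = 0.0178414.
z = (0.8070652 − 0.8645)/0.0178414 = -0.0574348/0.0178414 = -3.2192.
Two-sided p-value ≈ 2·Φ(−3.219) = 0.0013.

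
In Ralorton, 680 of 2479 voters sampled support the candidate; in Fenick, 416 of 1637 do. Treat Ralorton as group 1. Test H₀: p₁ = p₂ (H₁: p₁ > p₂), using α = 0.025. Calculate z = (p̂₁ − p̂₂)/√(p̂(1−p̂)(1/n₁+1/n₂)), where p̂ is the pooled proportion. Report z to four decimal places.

z = 1.4336

p̂₁ = 680/2479 ≈ 0.274304, p̂₂ = 416/1637 ≈ 0.254123.
Pooled p̂ = (680+416)/(2479+1637) = 1096/4116 = 0.266278.
SE = √(0.195374 × 0.00101426) = 0.014077.
z = (0.274304 − 0.254123)/0.014077 = 0.020181/0.014077 = 1.4336.
p-value = P(Z > 1.434) ≈ 0.0758, so at α = 0.025 we fail to reject H₀.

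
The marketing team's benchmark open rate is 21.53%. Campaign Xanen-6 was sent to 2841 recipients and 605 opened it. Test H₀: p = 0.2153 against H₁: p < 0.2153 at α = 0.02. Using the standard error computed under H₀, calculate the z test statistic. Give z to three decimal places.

z = -0.304

p̂ = 605/2841 ≈ 0.212953.
Under H₀, SE = √(0.2153·0.7847/2841) = √(5.94671e-05) = 0.007711.
z = (0.212953 − 0.2153)/0.007711 = -0.002347/0.007711 = -0.304.
p-value = P(Z < -0.304) ≈ 0.3804. With α = 0.02, fail to reject H₀.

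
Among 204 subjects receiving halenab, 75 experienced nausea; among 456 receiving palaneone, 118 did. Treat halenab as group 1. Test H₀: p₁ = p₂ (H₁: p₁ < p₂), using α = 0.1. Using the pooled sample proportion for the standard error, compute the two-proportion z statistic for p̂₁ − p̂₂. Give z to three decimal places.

p̂₁ = 75/204 = 0.36765, p̂₂ = 118/456 = 0.25877.
Pooled p̂ = (75+118)/(204+456) = 193/660 = 0.29242.
SE = √(0.206912 × 0.00709494) = 0.03831.
z = (0.36765 − 0.25877)/0.03831 = 0.10888/0.03831 = 2.842.
p-value = P(Z < 2.842) ≈ 0.9978; since p > α = 0.1, fail to reject H₀.

z = 2.842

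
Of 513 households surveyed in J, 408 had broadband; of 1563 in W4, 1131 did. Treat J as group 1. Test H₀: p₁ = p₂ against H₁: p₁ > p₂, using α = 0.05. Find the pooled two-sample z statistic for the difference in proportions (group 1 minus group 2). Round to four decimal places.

p̂₁ = 408/513 ≈ 0.7953216, p̂₂ = 1131/1563 ≈ 0.7236084.
Pooled p̂ = (408+1131)/(513+1563) = 1539/2076 = 0.7413295.
SE = √(0.19176 × 0.00258911) = 0.0222820.
z = (0.7953216 − 0.7236084)/0.0222820 = 0.0717132/0.0222820 = 3.2184.
p-value = P(Z > 3.218) ≈ 0.0006, so at α = 0.05 we reject H₀.

z = 3.2184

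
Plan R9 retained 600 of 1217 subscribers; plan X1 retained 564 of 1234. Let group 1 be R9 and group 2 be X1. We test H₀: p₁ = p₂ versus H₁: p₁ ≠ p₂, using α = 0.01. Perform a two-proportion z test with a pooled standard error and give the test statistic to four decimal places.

z = 1.7828

p̂₁ = 600/1217 ≈ 0.493016, p̂₂ = 564/1234 ≈ 0.457050.
Pooled p̂ = (600+564)/(1217+1234) = 1164/2451 = 0.474908.
SE = √(0.24937 × 0.00163207) = 0.020174.
z = (0.493016 − 0.457050)/0.020174 = 0.035966/0.020174 = 1.7828.
Two-sided p-value ≈ 2·Φ(−1.783) = 0.0746; since p > α = 0.01, fail to reject H₀.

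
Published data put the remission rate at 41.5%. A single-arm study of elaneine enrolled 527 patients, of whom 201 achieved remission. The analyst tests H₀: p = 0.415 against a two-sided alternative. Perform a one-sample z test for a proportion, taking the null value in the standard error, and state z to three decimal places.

p̂ = 201/527 = 0.381404.
Standard error under H₀: √(0.415×0.585/527) = 0.021463.
z = (0.381404 − 0.415)/0.021463 = -0.033596/0.021463 = -1.565.

z = -1.565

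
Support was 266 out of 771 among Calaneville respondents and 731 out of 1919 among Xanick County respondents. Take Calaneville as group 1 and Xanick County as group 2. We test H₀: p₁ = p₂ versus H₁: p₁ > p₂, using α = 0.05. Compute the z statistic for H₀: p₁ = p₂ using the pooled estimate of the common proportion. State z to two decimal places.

p̂₁ = 266/771 = 0.3450, p̂₂ = 731/1919 = 0.3809.
Pooled p̂ = (266+731)/(771+1919) = 997/2690 = 0.3706.
SE = √(p̂(1−p̂)(1/n₁+1/n₂)) = √(0.3706·0.6294·0.00181812) = √(0.000424102) = 0.0206.
z = (0.3450 − 0.3809)/0.0206 = -0.0359/0.0206 = -1.74.
p-value = P(Z > -1.744) ≈ 0.9594; since p > α = 0.05, fail to reject H₀.

z = -1.74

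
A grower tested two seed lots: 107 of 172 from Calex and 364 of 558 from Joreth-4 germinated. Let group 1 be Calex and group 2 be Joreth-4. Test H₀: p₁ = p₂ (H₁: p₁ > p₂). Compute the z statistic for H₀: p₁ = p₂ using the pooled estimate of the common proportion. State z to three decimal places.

z = -0.725

p̂₁ = 107/172 ≈ 0.62209, p̂₂ = 364/558 ≈ 0.65233.
Pooled p̂ = (107+364)/(172+558) = 471/730 = 0.64521.
SE = √(0.228915 × 0.00760607) = 0.04173.
z = (0.62209 − 0.65233)/0.04173 = -0.03024/0.04173 = -0.725.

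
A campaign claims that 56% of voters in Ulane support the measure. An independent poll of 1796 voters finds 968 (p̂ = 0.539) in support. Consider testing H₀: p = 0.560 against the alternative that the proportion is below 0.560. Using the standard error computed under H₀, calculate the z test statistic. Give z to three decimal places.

p̂ = 968/1796 = 0.53898.
Standard error under H₀: √(0.56×0.44/1796) = 0.01171.
z = (0.53898 − 0.56)/0.01171 = -0.02102/0.01171 = -1.795.

z = -1.795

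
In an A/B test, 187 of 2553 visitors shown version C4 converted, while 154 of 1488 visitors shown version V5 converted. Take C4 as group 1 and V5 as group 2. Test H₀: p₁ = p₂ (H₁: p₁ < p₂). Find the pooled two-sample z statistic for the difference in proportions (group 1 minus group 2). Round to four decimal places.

p̂₁ = 187/2553 = 0.073247, p̂₂ = 154/1488 = 0.103495.
Pooled p̂ = (187+154)/(2553+1488) = 341/4041 = 0.084385.
SE = √(p̂(1−p̂)(1/n₁+1/n₂)) = √(0.084385·0.915615·0.00106374) = √(8.2189e-05) = 0.009066.
z = (0.073247 − 0.103495)/0.009066 = -0.030248/0.009066 = -3.3364.

z = -3.3364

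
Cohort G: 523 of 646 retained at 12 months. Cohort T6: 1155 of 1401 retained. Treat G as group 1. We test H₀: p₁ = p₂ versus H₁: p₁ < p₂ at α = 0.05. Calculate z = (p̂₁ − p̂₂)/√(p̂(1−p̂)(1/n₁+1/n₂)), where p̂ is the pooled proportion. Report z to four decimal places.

z = -0.8103

p̂₁ = 523/646 ≈ 0.809598, p̂₂ = 1155/1401 ≈ 0.824411.
Pooled p̂ = (523+1155)/(646+1401) = 1678/2047 = 0.819736.
SE = √(0.147769 × 0.00226176) = 0.018282.
z = (0.809598 − 0.824411)/0.018282 = -0.014813/0.018282 = -0.8103.
p-value = P(Z < -0.810) ≈ 0.2089; since p > α = 0.05, fail to reject H₀.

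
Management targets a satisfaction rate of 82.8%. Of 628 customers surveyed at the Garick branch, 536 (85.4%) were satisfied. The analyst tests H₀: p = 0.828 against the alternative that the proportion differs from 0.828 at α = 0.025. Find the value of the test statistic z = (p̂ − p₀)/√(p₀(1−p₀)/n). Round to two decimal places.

p̂ = 536/628 = 0.8535.
SE = √(p₀(1−p₀)/n) = √(0.14242/628) = 0.0151.
z = (0.8535 − 0.828)/0.0151 = 0.0255/0.0151 = 1.69.
Two-sided p-value ≈ 2·Φ(−1.694) = 0.0904. With α = 0.025, fail to reject H₀.

z = 1.69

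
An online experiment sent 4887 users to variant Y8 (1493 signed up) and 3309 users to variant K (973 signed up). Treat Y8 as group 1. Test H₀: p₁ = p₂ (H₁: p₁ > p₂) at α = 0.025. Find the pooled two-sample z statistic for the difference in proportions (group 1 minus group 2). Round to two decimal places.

z = 1.11

p̂₁ = 1493/4887 = 0.30550, p̂₂ = 973/3309 = 0.29405.
Pooled p̂ = (1493+973)/(4887+3309) = 2466/8196 = 0.30088.
SE = √(p̂(1−p̂)(1/n₁+1/n₂)) = √(0.30088·0.69912·0.000506831) = √(0.000106612) = 0.01033.
z = (0.30550 − 0.29405)/0.01033 = 0.01145/0.01033 = 1.11.
p-value = P(Z > 1.110) ≈ 0.1336. With α = 0.025, fail to reject H₀.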